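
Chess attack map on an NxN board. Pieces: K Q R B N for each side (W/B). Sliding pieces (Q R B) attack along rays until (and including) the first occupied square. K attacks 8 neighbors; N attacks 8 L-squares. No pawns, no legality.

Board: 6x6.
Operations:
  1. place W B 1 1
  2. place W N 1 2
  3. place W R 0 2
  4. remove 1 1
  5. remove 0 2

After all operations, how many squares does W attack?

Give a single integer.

Op 1: place WB@(1,1)
Op 2: place WN@(1,2)
Op 3: place WR@(0,2)
Op 4: remove (1,1)
Op 5: remove (0,2)
Per-piece attacks for W:
  WN@(1,2): attacks (2,4) (3,3) (0,4) (2,0) (3,1) (0,0)
Union (6 distinct): (0,0) (0,4) (2,0) (2,4) (3,1) (3,3)

Answer: 6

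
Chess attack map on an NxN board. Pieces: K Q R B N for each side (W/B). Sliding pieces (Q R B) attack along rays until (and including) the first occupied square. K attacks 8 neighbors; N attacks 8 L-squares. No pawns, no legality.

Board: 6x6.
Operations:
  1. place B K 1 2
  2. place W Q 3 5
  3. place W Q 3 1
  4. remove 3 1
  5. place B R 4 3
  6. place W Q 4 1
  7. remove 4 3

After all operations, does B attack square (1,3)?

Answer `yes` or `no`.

Op 1: place BK@(1,2)
Op 2: place WQ@(3,5)
Op 3: place WQ@(3,1)
Op 4: remove (3,1)
Op 5: place BR@(4,3)
Op 6: place WQ@(4,1)
Op 7: remove (4,3)
Per-piece attacks for B:
  BK@(1,2): attacks (1,3) (1,1) (2,2) (0,2) (2,3) (2,1) (0,3) (0,1)
B attacks (1,3): yes

Answer: yes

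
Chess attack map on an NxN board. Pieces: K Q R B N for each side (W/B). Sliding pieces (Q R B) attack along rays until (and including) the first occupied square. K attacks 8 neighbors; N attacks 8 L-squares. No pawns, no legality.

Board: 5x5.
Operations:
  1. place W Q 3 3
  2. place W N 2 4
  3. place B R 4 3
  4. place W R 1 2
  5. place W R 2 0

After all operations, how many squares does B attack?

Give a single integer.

Answer: 5

Derivation:
Op 1: place WQ@(3,3)
Op 2: place WN@(2,4)
Op 3: place BR@(4,3)
Op 4: place WR@(1,2)
Op 5: place WR@(2,0)
Per-piece attacks for B:
  BR@(4,3): attacks (4,4) (4,2) (4,1) (4,0) (3,3) [ray(-1,0) blocked at (3,3)]
Union (5 distinct): (3,3) (4,0) (4,1) (4,2) (4,4)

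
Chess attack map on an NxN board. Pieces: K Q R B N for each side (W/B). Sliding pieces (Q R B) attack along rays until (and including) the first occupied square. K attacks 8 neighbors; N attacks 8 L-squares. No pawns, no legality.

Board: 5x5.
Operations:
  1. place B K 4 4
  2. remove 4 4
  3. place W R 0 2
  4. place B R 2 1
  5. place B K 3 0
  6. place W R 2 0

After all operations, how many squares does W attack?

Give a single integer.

Answer: 11

Derivation:
Op 1: place BK@(4,4)
Op 2: remove (4,4)
Op 3: place WR@(0,2)
Op 4: place BR@(2,1)
Op 5: place BK@(3,0)
Op 6: place WR@(2,0)
Per-piece attacks for W:
  WR@(0,2): attacks (0,3) (0,4) (0,1) (0,0) (1,2) (2,2) (3,2) (4,2)
  WR@(2,0): attacks (2,1) (3,0) (1,0) (0,0) [ray(0,1) blocked at (2,1); ray(1,0) blocked at (3,0)]
Union (11 distinct): (0,0) (0,1) (0,3) (0,4) (1,0) (1,2) (2,1) (2,2) (3,0) (3,2) (4,2)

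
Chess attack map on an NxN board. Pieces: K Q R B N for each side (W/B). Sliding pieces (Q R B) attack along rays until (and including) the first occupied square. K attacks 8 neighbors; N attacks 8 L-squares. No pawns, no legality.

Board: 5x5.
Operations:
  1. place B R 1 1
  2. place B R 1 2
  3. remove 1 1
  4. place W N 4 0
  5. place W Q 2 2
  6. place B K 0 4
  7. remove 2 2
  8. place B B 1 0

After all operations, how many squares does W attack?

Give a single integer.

Op 1: place BR@(1,1)
Op 2: place BR@(1,2)
Op 3: remove (1,1)
Op 4: place WN@(4,0)
Op 5: place WQ@(2,2)
Op 6: place BK@(0,4)
Op 7: remove (2,2)
Op 8: place BB@(1,0)
Per-piece attacks for W:
  WN@(4,0): attacks (3,2) (2,1)
Union (2 distinct): (2,1) (3,2)

Answer: 2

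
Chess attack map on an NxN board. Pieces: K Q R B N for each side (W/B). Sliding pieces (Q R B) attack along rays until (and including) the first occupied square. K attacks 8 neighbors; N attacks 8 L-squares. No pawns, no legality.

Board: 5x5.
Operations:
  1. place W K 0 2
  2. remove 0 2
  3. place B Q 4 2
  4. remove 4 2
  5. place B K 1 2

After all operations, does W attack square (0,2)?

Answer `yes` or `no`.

Op 1: place WK@(0,2)
Op 2: remove (0,2)
Op 3: place BQ@(4,2)
Op 4: remove (4,2)
Op 5: place BK@(1,2)
Per-piece attacks for W:
W attacks (0,2): no

Answer: no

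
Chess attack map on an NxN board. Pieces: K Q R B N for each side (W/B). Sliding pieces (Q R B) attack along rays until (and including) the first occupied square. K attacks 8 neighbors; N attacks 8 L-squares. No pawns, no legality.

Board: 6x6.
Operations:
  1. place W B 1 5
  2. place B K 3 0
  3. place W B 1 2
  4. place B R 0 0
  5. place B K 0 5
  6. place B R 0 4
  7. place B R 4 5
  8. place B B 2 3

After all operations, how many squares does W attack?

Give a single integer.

Answer: 10

Derivation:
Op 1: place WB@(1,5)
Op 2: place BK@(3,0)
Op 3: place WB@(1,2)
Op 4: place BR@(0,0)
Op 5: place BK@(0,5)
Op 6: place BR@(0,4)
Op 7: place BR@(4,5)
Op 8: place BB@(2,3)
Per-piece attacks for W:
  WB@(1,2): attacks (2,3) (2,1) (3,0) (0,3) (0,1) [ray(1,1) blocked at (2,3); ray(1,-1) blocked at (3,0)]
  WB@(1,5): attacks (2,4) (3,3) (4,2) (5,1) (0,4) [ray(-1,-1) blocked at (0,4)]
Union (10 distinct): (0,1) (0,3) (0,4) (2,1) (2,3) (2,4) (3,0) (3,3) (4,2) (5,1)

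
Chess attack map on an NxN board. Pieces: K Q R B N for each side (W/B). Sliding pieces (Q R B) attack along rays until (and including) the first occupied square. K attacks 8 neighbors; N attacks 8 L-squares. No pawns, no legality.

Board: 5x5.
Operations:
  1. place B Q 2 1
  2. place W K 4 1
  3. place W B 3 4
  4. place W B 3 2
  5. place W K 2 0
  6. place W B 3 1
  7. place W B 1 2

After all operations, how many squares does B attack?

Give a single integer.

Answer: 11

Derivation:
Op 1: place BQ@(2,1)
Op 2: place WK@(4,1)
Op 3: place WB@(3,4)
Op 4: place WB@(3,2)
Op 5: place WK@(2,0)
Op 6: place WB@(3,1)
Op 7: place WB@(1,2)
Per-piece attacks for B:
  BQ@(2,1): attacks (2,2) (2,3) (2,4) (2,0) (3,1) (1,1) (0,1) (3,2) (3,0) (1,2) (1,0) [ray(0,-1) blocked at (2,0); ray(1,0) blocked at (3,1); ray(1,1) blocked at (3,2); ray(-1,1) blocked at (1,2)]
Union (11 distinct): (0,1) (1,0) (1,1) (1,2) (2,0) (2,2) (2,3) (2,4) (3,0) (3,1) (3,2)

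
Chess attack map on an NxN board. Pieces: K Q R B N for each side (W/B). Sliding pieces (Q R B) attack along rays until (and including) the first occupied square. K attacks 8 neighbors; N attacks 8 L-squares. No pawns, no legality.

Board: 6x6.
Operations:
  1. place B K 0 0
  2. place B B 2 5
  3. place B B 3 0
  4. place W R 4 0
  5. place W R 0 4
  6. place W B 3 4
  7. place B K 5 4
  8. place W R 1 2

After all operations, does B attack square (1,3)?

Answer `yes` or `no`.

Op 1: place BK@(0,0)
Op 2: place BB@(2,5)
Op 3: place BB@(3,0)
Op 4: place WR@(4,0)
Op 5: place WR@(0,4)
Op 6: place WB@(3,4)
Op 7: place BK@(5,4)
Op 8: place WR@(1,2)
Per-piece attacks for B:
  BK@(0,0): attacks (0,1) (1,0) (1,1)
  BB@(2,5): attacks (3,4) (1,4) (0,3) [ray(1,-1) blocked at (3,4)]
  BB@(3,0): attacks (4,1) (5,2) (2,1) (1,2) [ray(-1,1) blocked at (1,2)]
  BK@(5,4): attacks (5,5) (5,3) (4,4) (4,5) (4,3)
B attacks (1,3): no

Answer: no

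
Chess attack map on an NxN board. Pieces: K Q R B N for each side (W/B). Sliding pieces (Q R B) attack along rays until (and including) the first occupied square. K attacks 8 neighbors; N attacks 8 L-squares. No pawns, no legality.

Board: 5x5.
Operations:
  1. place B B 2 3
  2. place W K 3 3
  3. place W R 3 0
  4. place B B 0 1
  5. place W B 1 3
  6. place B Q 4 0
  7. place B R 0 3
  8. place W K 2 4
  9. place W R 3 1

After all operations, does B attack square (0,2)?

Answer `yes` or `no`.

Op 1: place BB@(2,3)
Op 2: place WK@(3,3)
Op 3: place WR@(3,0)
Op 4: place BB@(0,1)
Op 5: place WB@(1,3)
Op 6: place BQ@(4,0)
Op 7: place BR@(0,3)
Op 8: place WK@(2,4)
Op 9: place WR@(3,1)
Per-piece attacks for B:
  BB@(0,1): attacks (1,2) (2,3) (1,0) [ray(1,1) blocked at (2,3)]
  BR@(0,3): attacks (0,4) (0,2) (0,1) (1,3) [ray(0,-1) blocked at (0,1); ray(1,0) blocked at (1,3)]
  BB@(2,3): attacks (3,4) (3,2) (4,1) (1,4) (1,2) (0,1) [ray(-1,-1) blocked at (0,1)]
  BQ@(4,0): attacks (4,1) (4,2) (4,3) (4,4) (3,0) (3,1) [ray(-1,0) blocked at (3,0); ray(-1,1) blocked at (3,1)]
B attacks (0,2): yes

Answer: yes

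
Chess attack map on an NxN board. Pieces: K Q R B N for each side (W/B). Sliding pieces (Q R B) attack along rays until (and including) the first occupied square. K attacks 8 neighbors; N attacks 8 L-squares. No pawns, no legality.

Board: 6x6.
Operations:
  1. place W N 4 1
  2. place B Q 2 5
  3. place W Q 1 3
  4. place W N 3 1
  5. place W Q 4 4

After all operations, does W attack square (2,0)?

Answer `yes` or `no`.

Op 1: place WN@(4,1)
Op 2: place BQ@(2,5)
Op 3: place WQ@(1,3)
Op 4: place WN@(3,1)
Op 5: place WQ@(4,4)
Per-piece attacks for W:
  WQ@(1,3): attacks (1,4) (1,5) (1,2) (1,1) (1,0) (2,3) (3,3) (4,3) (5,3) (0,3) (2,4) (3,5) (2,2) (3,1) (0,4) (0,2) [ray(1,-1) blocked at (3,1)]
  WN@(3,1): attacks (4,3) (5,2) (2,3) (1,2) (5,0) (1,0)
  WN@(4,1): attacks (5,3) (3,3) (2,2) (2,0)
  WQ@(4,4): attacks (4,5) (4,3) (4,2) (4,1) (5,4) (3,4) (2,4) (1,4) (0,4) (5,5) (5,3) (3,5) (3,3) (2,2) (1,1) (0,0) [ray(0,-1) blocked at (4,1)]
W attacks (2,0): yes

Answer: yes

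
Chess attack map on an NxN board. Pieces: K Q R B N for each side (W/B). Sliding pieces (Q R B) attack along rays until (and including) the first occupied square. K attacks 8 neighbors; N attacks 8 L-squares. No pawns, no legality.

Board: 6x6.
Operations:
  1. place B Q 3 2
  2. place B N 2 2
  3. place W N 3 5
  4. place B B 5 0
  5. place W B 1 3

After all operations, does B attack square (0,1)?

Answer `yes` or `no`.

Op 1: place BQ@(3,2)
Op 2: place BN@(2,2)
Op 3: place WN@(3,5)
Op 4: place BB@(5,0)
Op 5: place WB@(1,3)
Per-piece attacks for B:
  BN@(2,2): attacks (3,4) (4,3) (1,4) (0,3) (3,0) (4,1) (1,0) (0,1)
  BQ@(3,2): attacks (3,3) (3,4) (3,5) (3,1) (3,0) (4,2) (5,2) (2,2) (4,3) (5,4) (4,1) (5,0) (2,3) (1,4) (0,5) (2,1) (1,0) [ray(0,1) blocked at (3,5); ray(-1,0) blocked at (2,2); ray(1,-1) blocked at (5,0)]
  BB@(5,0): attacks (4,1) (3,2) [ray(-1,1) blocked at (3,2)]
B attacks (0,1): yes

Answer: yes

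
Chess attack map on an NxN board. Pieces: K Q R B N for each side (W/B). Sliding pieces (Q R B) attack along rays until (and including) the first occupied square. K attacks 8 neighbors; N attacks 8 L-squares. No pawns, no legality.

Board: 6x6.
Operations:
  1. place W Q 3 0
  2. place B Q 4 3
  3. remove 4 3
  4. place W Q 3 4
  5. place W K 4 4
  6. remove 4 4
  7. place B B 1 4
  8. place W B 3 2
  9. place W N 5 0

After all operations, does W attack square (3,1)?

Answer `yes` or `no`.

Answer: yes

Derivation:
Op 1: place WQ@(3,0)
Op 2: place BQ@(4,3)
Op 3: remove (4,3)
Op 4: place WQ@(3,4)
Op 5: place WK@(4,4)
Op 6: remove (4,4)
Op 7: place BB@(1,4)
Op 8: place WB@(3,2)
Op 9: place WN@(5,0)
Per-piece attacks for W:
  WQ@(3,0): attacks (3,1) (3,2) (4,0) (5,0) (2,0) (1,0) (0,0) (4,1) (5,2) (2,1) (1,2) (0,3) [ray(0,1) blocked at (3,2); ray(1,0) blocked at (5,0)]
  WB@(3,2): attacks (4,3) (5,4) (4,1) (5,0) (2,3) (1,4) (2,1) (1,0) [ray(1,-1) blocked at (5,0); ray(-1,1) blocked at (1,4)]
  WQ@(3,4): attacks (3,5) (3,3) (3,2) (4,4) (5,4) (2,4) (1,4) (4,5) (4,3) (5,2) (2,5) (2,3) (1,2) (0,1) [ray(0,-1) blocked at (3,2); ray(-1,0) blocked at (1,4)]
  WN@(5,0): attacks (4,2) (3,1)
W attacks (3,1): yes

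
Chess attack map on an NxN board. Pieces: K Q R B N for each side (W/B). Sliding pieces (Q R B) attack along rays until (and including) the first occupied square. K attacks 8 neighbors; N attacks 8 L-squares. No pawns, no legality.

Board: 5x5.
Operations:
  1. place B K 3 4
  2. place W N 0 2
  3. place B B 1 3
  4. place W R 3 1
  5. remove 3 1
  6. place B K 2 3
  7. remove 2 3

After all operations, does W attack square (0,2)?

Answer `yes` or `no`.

Answer: no

Derivation:
Op 1: place BK@(3,4)
Op 2: place WN@(0,2)
Op 3: place BB@(1,3)
Op 4: place WR@(3,1)
Op 5: remove (3,1)
Op 6: place BK@(2,3)
Op 7: remove (2,3)
Per-piece attacks for W:
  WN@(0,2): attacks (1,4) (2,3) (1,0) (2,1)
W attacks (0,2): no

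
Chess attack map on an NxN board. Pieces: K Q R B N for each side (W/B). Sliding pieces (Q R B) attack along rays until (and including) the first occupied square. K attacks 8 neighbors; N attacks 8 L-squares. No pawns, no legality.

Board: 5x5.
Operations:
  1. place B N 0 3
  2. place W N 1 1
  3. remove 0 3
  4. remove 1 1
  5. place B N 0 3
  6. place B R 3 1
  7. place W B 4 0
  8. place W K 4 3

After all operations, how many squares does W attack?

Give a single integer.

Op 1: place BN@(0,3)
Op 2: place WN@(1,1)
Op 3: remove (0,3)
Op 4: remove (1,1)
Op 5: place BN@(0,3)
Op 6: place BR@(3,1)
Op 7: place WB@(4,0)
Op 8: place WK@(4,3)
Per-piece attacks for W:
  WB@(4,0): attacks (3,1) [ray(-1,1) blocked at (3,1)]
  WK@(4,3): attacks (4,4) (4,2) (3,3) (3,4) (3,2)
Union (6 distinct): (3,1) (3,2) (3,3) (3,4) (4,2) (4,4)

Answer: 6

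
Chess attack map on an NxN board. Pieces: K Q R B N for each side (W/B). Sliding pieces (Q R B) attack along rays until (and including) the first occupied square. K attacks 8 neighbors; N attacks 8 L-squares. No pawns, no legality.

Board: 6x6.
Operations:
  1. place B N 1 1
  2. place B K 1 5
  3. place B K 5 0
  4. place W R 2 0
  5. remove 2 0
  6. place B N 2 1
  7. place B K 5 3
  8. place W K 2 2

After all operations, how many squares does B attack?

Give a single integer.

Op 1: place BN@(1,1)
Op 2: place BK@(1,5)
Op 3: place BK@(5,0)
Op 4: place WR@(2,0)
Op 5: remove (2,0)
Op 6: place BN@(2,1)
Op 7: place BK@(5,3)
Op 8: place WK@(2,2)
Per-piece attacks for B:
  BN@(1,1): attacks (2,3) (3,2) (0,3) (3,0)
  BK@(1,5): attacks (1,4) (2,5) (0,5) (2,4) (0,4)
  BN@(2,1): attacks (3,3) (4,2) (1,3) (0,2) (4,0) (0,0)
  BK@(5,0): attacks (5,1) (4,0) (4,1)
  BK@(5,3): attacks (5,4) (5,2) (4,3) (4,4) (4,2)
Union (21 distinct): (0,0) (0,2) (0,3) (0,4) (0,5) (1,3) (1,4) (2,3) (2,4) (2,5) (3,0) (3,2) (3,3) (4,0) (4,1) (4,2) (4,3) (4,4) (5,1) (5,2) (5,4)

Answer: 21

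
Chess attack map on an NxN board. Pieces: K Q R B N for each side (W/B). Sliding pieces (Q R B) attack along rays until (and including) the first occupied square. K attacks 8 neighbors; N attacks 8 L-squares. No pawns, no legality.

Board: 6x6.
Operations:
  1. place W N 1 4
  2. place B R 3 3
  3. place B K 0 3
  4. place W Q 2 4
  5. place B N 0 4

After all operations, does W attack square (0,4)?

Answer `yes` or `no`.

Answer: no

Derivation:
Op 1: place WN@(1,4)
Op 2: place BR@(3,3)
Op 3: place BK@(0,3)
Op 4: place WQ@(2,4)
Op 5: place BN@(0,4)
Per-piece attacks for W:
  WN@(1,4): attacks (3,5) (2,2) (3,3) (0,2)
  WQ@(2,4): attacks (2,5) (2,3) (2,2) (2,1) (2,0) (3,4) (4,4) (5,4) (1,4) (3,5) (3,3) (1,5) (1,3) (0,2) [ray(-1,0) blocked at (1,4); ray(1,-1) blocked at (3,3)]
W attacks (0,4): no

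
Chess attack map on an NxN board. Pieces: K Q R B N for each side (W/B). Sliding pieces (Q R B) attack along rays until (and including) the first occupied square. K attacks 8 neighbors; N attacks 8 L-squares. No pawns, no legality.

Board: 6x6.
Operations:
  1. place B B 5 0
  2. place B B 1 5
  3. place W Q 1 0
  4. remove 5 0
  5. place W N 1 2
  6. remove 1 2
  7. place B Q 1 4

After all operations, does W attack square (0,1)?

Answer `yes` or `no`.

Op 1: place BB@(5,0)
Op 2: place BB@(1,5)
Op 3: place WQ@(1,0)
Op 4: remove (5,0)
Op 5: place WN@(1,2)
Op 6: remove (1,2)
Op 7: place BQ@(1,4)
Per-piece attacks for W:
  WQ@(1,0): attacks (1,1) (1,2) (1,3) (1,4) (2,0) (3,0) (4,0) (5,0) (0,0) (2,1) (3,2) (4,3) (5,4) (0,1) [ray(0,1) blocked at (1,4)]
W attacks (0,1): yes

Answer: yes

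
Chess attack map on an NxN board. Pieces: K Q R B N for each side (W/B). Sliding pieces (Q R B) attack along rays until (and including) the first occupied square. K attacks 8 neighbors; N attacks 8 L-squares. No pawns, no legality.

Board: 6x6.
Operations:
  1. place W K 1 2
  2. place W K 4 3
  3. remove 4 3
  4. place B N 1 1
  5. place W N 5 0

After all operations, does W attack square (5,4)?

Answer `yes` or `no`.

Answer: no

Derivation:
Op 1: place WK@(1,2)
Op 2: place WK@(4,3)
Op 3: remove (4,3)
Op 4: place BN@(1,1)
Op 5: place WN@(5,0)
Per-piece attacks for W:
  WK@(1,2): attacks (1,3) (1,1) (2,2) (0,2) (2,3) (2,1) (0,3) (0,1)
  WN@(5,0): attacks (4,2) (3,1)
W attacks (5,4): no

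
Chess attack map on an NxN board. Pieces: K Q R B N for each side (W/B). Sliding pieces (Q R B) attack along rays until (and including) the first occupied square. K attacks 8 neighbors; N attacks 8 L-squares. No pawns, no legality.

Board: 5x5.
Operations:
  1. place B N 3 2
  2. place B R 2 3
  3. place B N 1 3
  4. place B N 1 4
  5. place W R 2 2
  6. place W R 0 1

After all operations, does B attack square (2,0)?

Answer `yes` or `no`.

Answer: yes

Derivation:
Op 1: place BN@(3,2)
Op 2: place BR@(2,3)
Op 3: place BN@(1,3)
Op 4: place BN@(1,4)
Op 5: place WR@(2,2)
Op 6: place WR@(0,1)
Per-piece attacks for B:
  BN@(1,3): attacks (3,4) (2,1) (3,2) (0,1)
  BN@(1,4): attacks (2,2) (3,3) (0,2)
  BR@(2,3): attacks (2,4) (2,2) (3,3) (4,3) (1,3) [ray(0,-1) blocked at (2,2); ray(-1,0) blocked at (1,3)]
  BN@(3,2): attacks (4,4) (2,4) (1,3) (4,0) (2,0) (1,1)
B attacks (2,0): yes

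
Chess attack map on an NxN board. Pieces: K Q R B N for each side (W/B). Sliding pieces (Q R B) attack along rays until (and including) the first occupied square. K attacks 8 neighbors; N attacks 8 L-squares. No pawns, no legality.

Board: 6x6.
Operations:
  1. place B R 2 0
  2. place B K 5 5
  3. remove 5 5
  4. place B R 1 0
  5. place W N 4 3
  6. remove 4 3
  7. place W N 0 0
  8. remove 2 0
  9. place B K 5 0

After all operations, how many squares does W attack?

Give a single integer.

Answer: 2

Derivation:
Op 1: place BR@(2,0)
Op 2: place BK@(5,5)
Op 3: remove (5,5)
Op 4: place BR@(1,0)
Op 5: place WN@(4,3)
Op 6: remove (4,3)
Op 7: place WN@(0,0)
Op 8: remove (2,0)
Op 9: place BK@(5,0)
Per-piece attacks for W:
  WN@(0,0): attacks (1,2) (2,1)
Union (2 distinct): (1,2) (2,1)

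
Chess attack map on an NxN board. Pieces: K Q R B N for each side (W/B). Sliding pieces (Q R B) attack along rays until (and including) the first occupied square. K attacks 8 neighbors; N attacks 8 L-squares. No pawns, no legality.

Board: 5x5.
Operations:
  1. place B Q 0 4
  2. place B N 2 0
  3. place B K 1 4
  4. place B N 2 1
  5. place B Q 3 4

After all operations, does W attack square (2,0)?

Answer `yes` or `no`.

Answer: no

Derivation:
Op 1: place BQ@(0,4)
Op 2: place BN@(2,0)
Op 3: place BK@(1,4)
Op 4: place BN@(2,1)
Op 5: place BQ@(3,4)
Per-piece attacks for W:
W attacks (2,0): no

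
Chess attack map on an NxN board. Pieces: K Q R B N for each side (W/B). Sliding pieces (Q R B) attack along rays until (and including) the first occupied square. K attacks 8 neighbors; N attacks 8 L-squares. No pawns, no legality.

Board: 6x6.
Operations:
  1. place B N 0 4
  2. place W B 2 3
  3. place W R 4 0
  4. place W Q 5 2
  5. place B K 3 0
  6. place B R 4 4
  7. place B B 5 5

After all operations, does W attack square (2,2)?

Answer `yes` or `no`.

Op 1: place BN@(0,4)
Op 2: place WB@(2,3)
Op 3: place WR@(4,0)
Op 4: place WQ@(5,2)
Op 5: place BK@(3,0)
Op 6: place BR@(4,4)
Op 7: place BB@(5,5)
Per-piece attacks for W:
  WB@(2,3): attacks (3,4) (4,5) (3,2) (4,1) (5,0) (1,4) (0,5) (1,2) (0,1)
  WR@(4,0): attacks (4,1) (4,2) (4,3) (4,4) (5,0) (3,0) [ray(0,1) blocked at (4,4); ray(-1,0) blocked at (3,0)]
  WQ@(5,2): attacks (5,3) (5,4) (5,5) (5,1) (5,0) (4,2) (3,2) (2,2) (1,2) (0,2) (4,3) (3,4) (2,5) (4,1) (3,0) [ray(0,1) blocked at (5,5); ray(-1,-1) blocked at (3,0)]
W attacks (2,2): yes

Answer: yes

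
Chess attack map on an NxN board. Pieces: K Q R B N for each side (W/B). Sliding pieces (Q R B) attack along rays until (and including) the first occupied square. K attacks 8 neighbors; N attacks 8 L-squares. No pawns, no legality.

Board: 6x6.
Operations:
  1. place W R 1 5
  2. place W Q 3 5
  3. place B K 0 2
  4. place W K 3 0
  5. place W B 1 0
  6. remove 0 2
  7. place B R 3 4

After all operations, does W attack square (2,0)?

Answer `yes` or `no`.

Op 1: place WR@(1,5)
Op 2: place WQ@(3,5)
Op 3: place BK@(0,2)
Op 4: place WK@(3,0)
Op 5: place WB@(1,0)
Op 6: remove (0,2)
Op 7: place BR@(3,4)
Per-piece attacks for W:
  WB@(1,0): attacks (2,1) (3,2) (4,3) (5,4) (0,1)
  WR@(1,5): attacks (1,4) (1,3) (1,2) (1,1) (1,0) (2,5) (3,5) (0,5) [ray(0,-1) blocked at (1,0); ray(1,0) blocked at (3,5)]
  WK@(3,0): attacks (3,1) (4,0) (2,0) (4,1) (2,1)
  WQ@(3,5): attacks (3,4) (4,5) (5,5) (2,5) (1,5) (4,4) (5,3) (2,4) (1,3) (0,2) [ray(0,-1) blocked at (3,4); ray(-1,0) blocked at (1,5)]
W attacks (2,0): yes

Answer: yes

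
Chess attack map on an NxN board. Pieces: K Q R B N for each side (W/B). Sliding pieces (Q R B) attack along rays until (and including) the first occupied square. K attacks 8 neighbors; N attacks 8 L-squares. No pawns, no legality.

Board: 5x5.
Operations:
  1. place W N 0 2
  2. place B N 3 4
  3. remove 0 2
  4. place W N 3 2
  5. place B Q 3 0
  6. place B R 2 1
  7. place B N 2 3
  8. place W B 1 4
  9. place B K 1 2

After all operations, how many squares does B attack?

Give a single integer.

Answer: 18

Derivation:
Op 1: place WN@(0,2)
Op 2: place BN@(3,4)
Op 3: remove (0,2)
Op 4: place WN@(3,2)
Op 5: place BQ@(3,0)
Op 6: place BR@(2,1)
Op 7: place BN@(2,3)
Op 8: place WB@(1,4)
Op 9: place BK@(1,2)
Per-piece attacks for B:
  BK@(1,2): attacks (1,3) (1,1) (2,2) (0,2) (2,3) (2,1) (0,3) (0,1)
  BR@(2,1): attacks (2,2) (2,3) (2,0) (3,1) (4,1) (1,1) (0,1) [ray(0,1) blocked at (2,3)]
  BN@(2,3): attacks (4,4) (0,4) (3,1) (4,2) (1,1) (0,2)
  BQ@(3,0): attacks (3,1) (3,2) (4,0) (2,0) (1,0) (0,0) (4,1) (2,1) [ray(0,1) blocked at (3,2); ray(-1,1) blocked at (2,1)]
  BN@(3,4): attacks (4,2) (2,2) (1,3)
Union (18 distinct): (0,0) (0,1) (0,2) (0,3) (0,4) (1,0) (1,1) (1,3) (2,0) (2,1) (2,2) (2,3) (3,1) (3,2) (4,0) (4,1) (4,2) (4,4)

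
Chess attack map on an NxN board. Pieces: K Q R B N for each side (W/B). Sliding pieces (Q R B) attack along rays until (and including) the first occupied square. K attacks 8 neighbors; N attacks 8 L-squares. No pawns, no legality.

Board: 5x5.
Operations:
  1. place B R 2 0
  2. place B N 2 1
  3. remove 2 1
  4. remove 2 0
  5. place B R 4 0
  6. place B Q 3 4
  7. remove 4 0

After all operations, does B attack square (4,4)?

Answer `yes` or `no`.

Op 1: place BR@(2,0)
Op 2: place BN@(2,1)
Op 3: remove (2,1)
Op 4: remove (2,0)
Op 5: place BR@(4,0)
Op 6: place BQ@(3,4)
Op 7: remove (4,0)
Per-piece attacks for B:
  BQ@(3,4): attacks (3,3) (3,2) (3,1) (3,0) (4,4) (2,4) (1,4) (0,4) (4,3) (2,3) (1,2) (0,1)
B attacks (4,4): yes

Answer: yes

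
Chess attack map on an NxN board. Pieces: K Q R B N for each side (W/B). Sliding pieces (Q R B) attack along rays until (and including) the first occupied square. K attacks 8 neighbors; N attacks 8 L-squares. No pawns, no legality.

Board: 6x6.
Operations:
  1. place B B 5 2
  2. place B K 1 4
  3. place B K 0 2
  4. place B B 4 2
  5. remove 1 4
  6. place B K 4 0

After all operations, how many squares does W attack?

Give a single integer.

Answer: 0

Derivation:
Op 1: place BB@(5,2)
Op 2: place BK@(1,4)
Op 3: place BK@(0,2)
Op 4: place BB@(4,2)
Op 5: remove (1,4)
Op 6: place BK@(4,0)
Per-piece attacks for W:
Union (0 distinct): (none)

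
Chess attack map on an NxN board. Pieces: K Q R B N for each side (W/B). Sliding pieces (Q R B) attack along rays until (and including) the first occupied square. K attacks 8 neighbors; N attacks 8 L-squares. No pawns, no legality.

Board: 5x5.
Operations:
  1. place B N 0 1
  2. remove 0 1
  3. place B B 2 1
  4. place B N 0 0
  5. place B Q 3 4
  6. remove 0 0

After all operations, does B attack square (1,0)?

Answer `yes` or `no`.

Op 1: place BN@(0,1)
Op 2: remove (0,1)
Op 3: place BB@(2,1)
Op 4: place BN@(0,0)
Op 5: place BQ@(3,4)
Op 6: remove (0,0)
Per-piece attacks for B:
  BB@(2,1): attacks (3,2) (4,3) (3,0) (1,2) (0,3) (1,0)
  BQ@(3,4): attacks (3,3) (3,2) (3,1) (3,0) (4,4) (2,4) (1,4) (0,4) (4,3) (2,3) (1,2) (0,1)
B attacks (1,0): yes

Answer: yes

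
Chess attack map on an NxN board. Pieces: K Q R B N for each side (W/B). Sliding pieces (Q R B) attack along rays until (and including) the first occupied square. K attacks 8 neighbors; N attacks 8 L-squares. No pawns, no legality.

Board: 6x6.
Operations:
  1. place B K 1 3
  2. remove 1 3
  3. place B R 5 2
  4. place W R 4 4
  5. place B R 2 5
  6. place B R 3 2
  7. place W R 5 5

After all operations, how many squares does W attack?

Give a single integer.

Op 1: place BK@(1,3)
Op 2: remove (1,3)
Op 3: place BR@(5,2)
Op 4: place WR@(4,4)
Op 5: place BR@(2,5)
Op 6: place BR@(3,2)
Op 7: place WR@(5,5)
Per-piece attacks for W:
  WR@(4,4): attacks (4,5) (4,3) (4,2) (4,1) (4,0) (5,4) (3,4) (2,4) (1,4) (0,4)
  WR@(5,5): attacks (5,4) (5,3) (5,2) (4,5) (3,5) (2,5) [ray(0,-1) blocked at (5,2); ray(-1,0) blocked at (2,5)]
Union (14 distinct): (0,4) (1,4) (2,4) (2,5) (3,4) (3,5) (4,0) (4,1) (4,2) (4,3) (4,5) (5,2) (5,3) (5,4)

Answer: 14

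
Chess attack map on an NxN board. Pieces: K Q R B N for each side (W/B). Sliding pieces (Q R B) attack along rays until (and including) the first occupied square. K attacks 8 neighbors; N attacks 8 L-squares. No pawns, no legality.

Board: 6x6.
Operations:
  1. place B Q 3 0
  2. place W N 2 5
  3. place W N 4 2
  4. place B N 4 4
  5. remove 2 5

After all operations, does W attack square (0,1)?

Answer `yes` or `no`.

Op 1: place BQ@(3,0)
Op 2: place WN@(2,5)
Op 3: place WN@(4,2)
Op 4: place BN@(4,4)
Op 5: remove (2,5)
Per-piece attacks for W:
  WN@(4,2): attacks (5,4) (3,4) (2,3) (5,0) (3,0) (2,1)
W attacks (0,1): no

Answer: no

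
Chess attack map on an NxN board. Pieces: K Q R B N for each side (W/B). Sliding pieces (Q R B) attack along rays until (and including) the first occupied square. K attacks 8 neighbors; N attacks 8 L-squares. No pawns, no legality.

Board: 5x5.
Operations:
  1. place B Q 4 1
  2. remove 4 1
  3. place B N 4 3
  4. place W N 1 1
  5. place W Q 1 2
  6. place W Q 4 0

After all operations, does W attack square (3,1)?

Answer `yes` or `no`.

Answer: yes

Derivation:
Op 1: place BQ@(4,1)
Op 2: remove (4,1)
Op 3: place BN@(4,3)
Op 4: place WN@(1,1)
Op 5: place WQ@(1,2)
Op 6: place WQ@(4,0)
Per-piece attacks for W:
  WN@(1,1): attacks (2,3) (3,2) (0,3) (3,0)
  WQ@(1,2): attacks (1,3) (1,4) (1,1) (2,2) (3,2) (4,2) (0,2) (2,3) (3,4) (2,1) (3,0) (0,3) (0,1) [ray(0,-1) blocked at (1,1)]
  WQ@(4,0): attacks (4,1) (4,2) (4,3) (3,0) (2,0) (1,0) (0,0) (3,1) (2,2) (1,3) (0,4) [ray(0,1) blocked at (4,3)]
W attacks (3,1): yes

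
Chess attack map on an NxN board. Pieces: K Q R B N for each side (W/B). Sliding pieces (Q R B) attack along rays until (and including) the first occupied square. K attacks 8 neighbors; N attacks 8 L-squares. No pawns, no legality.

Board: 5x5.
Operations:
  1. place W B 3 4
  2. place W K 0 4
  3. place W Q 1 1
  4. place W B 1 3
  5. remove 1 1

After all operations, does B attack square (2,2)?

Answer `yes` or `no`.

Op 1: place WB@(3,4)
Op 2: place WK@(0,4)
Op 3: place WQ@(1,1)
Op 4: place WB@(1,3)
Op 5: remove (1,1)
Per-piece attacks for B:
B attacks (2,2): no

Answer: no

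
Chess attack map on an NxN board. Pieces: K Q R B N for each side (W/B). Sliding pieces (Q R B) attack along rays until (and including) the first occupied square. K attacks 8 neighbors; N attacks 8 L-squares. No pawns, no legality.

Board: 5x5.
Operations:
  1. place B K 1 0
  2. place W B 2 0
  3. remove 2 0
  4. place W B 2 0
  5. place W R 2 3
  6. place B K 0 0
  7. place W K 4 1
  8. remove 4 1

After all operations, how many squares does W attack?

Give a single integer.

Op 1: place BK@(1,0)
Op 2: place WB@(2,0)
Op 3: remove (2,0)
Op 4: place WB@(2,0)
Op 5: place WR@(2,3)
Op 6: place BK@(0,0)
Op 7: place WK@(4,1)
Op 8: remove (4,1)
Per-piece attacks for W:
  WB@(2,0): attacks (3,1) (4,2) (1,1) (0,2)
  WR@(2,3): attacks (2,4) (2,2) (2,1) (2,0) (3,3) (4,3) (1,3) (0,3) [ray(0,-1) blocked at (2,0)]
Union (12 distinct): (0,2) (0,3) (1,1) (1,3) (2,0) (2,1) (2,2) (2,4) (3,1) (3,3) (4,2) (4,3)

Answer: 12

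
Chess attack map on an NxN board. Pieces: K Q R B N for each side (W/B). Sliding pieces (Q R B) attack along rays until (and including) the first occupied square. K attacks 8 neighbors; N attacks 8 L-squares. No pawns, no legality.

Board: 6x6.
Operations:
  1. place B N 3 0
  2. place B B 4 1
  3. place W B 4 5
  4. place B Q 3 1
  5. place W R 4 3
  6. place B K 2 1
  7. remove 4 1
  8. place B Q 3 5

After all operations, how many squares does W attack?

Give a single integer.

Answer: 14

Derivation:
Op 1: place BN@(3,0)
Op 2: place BB@(4,1)
Op 3: place WB@(4,5)
Op 4: place BQ@(3,1)
Op 5: place WR@(4,3)
Op 6: place BK@(2,1)
Op 7: remove (4,1)
Op 8: place BQ@(3,5)
Per-piece attacks for W:
  WR@(4,3): attacks (4,4) (4,5) (4,2) (4,1) (4,0) (5,3) (3,3) (2,3) (1,3) (0,3) [ray(0,1) blocked at (4,5)]
  WB@(4,5): attacks (5,4) (3,4) (2,3) (1,2) (0,1)
Union (14 distinct): (0,1) (0,3) (1,2) (1,3) (2,3) (3,3) (3,4) (4,0) (4,1) (4,2) (4,4) (4,5) (5,3) (5,4)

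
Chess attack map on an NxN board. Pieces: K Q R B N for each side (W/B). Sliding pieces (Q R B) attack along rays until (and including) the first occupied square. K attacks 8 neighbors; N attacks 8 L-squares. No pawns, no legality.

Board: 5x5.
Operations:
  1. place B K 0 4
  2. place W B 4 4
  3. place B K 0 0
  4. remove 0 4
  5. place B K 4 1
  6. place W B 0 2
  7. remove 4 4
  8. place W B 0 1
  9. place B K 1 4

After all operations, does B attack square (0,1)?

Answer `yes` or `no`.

Op 1: place BK@(0,4)
Op 2: place WB@(4,4)
Op 3: place BK@(0,0)
Op 4: remove (0,4)
Op 5: place BK@(4,1)
Op 6: place WB@(0,2)
Op 7: remove (4,4)
Op 8: place WB@(0,1)
Op 9: place BK@(1,4)
Per-piece attacks for B:
  BK@(0,0): attacks (0,1) (1,0) (1,1)
  BK@(1,4): attacks (1,3) (2,4) (0,4) (2,3) (0,3)
  BK@(4,1): attacks (4,2) (4,0) (3,1) (3,2) (3,0)
B attacks (0,1): yes

Answer: yes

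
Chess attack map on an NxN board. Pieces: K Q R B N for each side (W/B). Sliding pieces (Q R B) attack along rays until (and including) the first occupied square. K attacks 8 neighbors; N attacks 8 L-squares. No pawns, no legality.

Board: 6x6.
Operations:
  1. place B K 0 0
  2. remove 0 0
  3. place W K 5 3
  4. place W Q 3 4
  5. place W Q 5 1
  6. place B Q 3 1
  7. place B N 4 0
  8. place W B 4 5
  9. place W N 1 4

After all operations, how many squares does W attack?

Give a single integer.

Answer: 24

Derivation:
Op 1: place BK@(0,0)
Op 2: remove (0,0)
Op 3: place WK@(5,3)
Op 4: place WQ@(3,4)
Op 5: place WQ@(5,1)
Op 6: place BQ@(3,1)
Op 7: place BN@(4,0)
Op 8: place WB@(4,5)
Op 9: place WN@(1,4)
Per-piece attacks for W:
  WN@(1,4): attacks (3,5) (2,2) (3,3) (0,2)
  WQ@(3,4): attacks (3,5) (3,3) (3,2) (3,1) (4,4) (5,4) (2,4) (1,4) (4,5) (4,3) (5,2) (2,5) (2,3) (1,2) (0,1) [ray(0,-1) blocked at (3,1); ray(-1,0) blocked at (1,4); ray(1,1) blocked at (4,5)]
  WB@(4,5): attacks (5,4) (3,4) [ray(-1,-1) blocked at (3,4)]
  WQ@(5,1): attacks (5,2) (5,3) (5,0) (4,1) (3,1) (4,2) (3,3) (2,4) (1,5) (4,0) [ray(0,1) blocked at (5,3); ray(-1,0) blocked at (3,1); ray(-1,-1) blocked at (4,0)]
  WK@(5,3): attacks (5,4) (5,2) (4,3) (4,4) (4,2)
Union (24 distinct): (0,1) (0,2) (1,2) (1,4) (1,5) (2,2) (2,3) (2,4) (2,5) (3,1) (3,2) (3,3) (3,4) (3,5) (4,0) (4,1) (4,2) (4,3) (4,4) (4,5) (5,0) (5,2) (5,3) (5,4)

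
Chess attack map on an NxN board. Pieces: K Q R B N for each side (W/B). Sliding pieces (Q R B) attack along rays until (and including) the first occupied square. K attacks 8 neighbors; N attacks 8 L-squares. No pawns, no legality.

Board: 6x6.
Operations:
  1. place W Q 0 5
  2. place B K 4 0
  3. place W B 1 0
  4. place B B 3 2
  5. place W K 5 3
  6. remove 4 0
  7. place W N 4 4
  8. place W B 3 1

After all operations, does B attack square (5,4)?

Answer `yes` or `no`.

Op 1: place WQ@(0,5)
Op 2: place BK@(4,0)
Op 3: place WB@(1,0)
Op 4: place BB@(3,2)
Op 5: place WK@(5,3)
Op 6: remove (4,0)
Op 7: place WN@(4,4)
Op 8: place WB@(3,1)
Per-piece attacks for B:
  BB@(3,2): attacks (4,3) (5,4) (4,1) (5,0) (2,3) (1,4) (0,5) (2,1) (1,0) [ray(-1,1) blocked at (0,5); ray(-1,-1) blocked at (1,0)]
B attacks (5,4): yes

Answer: yes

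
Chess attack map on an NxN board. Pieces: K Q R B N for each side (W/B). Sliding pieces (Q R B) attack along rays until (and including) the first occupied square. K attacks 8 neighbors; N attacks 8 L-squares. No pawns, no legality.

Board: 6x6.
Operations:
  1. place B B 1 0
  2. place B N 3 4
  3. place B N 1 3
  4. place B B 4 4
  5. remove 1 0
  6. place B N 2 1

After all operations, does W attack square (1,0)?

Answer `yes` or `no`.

Answer: no

Derivation:
Op 1: place BB@(1,0)
Op 2: place BN@(3,4)
Op 3: place BN@(1,3)
Op 4: place BB@(4,4)
Op 5: remove (1,0)
Op 6: place BN@(2,1)
Per-piece attacks for W:
W attacks (1,0): no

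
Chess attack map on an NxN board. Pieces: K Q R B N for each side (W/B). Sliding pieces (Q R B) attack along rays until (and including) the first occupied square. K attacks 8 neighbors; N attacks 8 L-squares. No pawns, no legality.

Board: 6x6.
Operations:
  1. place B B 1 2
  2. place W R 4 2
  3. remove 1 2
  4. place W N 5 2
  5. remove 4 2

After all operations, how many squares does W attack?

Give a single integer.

Op 1: place BB@(1,2)
Op 2: place WR@(4,2)
Op 3: remove (1,2)
Op 4: place WN@(5,2)
Op 5: remove (4,2)
Per-piece attacks for W:
  WN@(5,2): attacks (4,4) (3,3) (4,0) (3,1)
Union (4 distinct): (3,1) (3,3) (4,0) (4,4)

Answer: 4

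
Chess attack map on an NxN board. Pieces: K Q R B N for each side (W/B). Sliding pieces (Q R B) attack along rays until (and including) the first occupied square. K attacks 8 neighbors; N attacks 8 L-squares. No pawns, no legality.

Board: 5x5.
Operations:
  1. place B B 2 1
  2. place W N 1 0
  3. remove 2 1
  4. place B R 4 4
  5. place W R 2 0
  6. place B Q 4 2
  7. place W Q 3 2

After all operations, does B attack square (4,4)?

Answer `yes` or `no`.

Op 1: place BB@(2,1)
Op 2: place WN@(1,0)
Op 3: remove (2,1)
Op 4: place BR@(4,4)
Op 5: place WR@(2,0)
Op 6: place BQ@(4,2)
Op 7: place WQ@(3,2)
Per-piece attacks for B:
  BQ@(4,2): attacks (4,3) (4,4) (4,1) (4,0) (3,2) (3,3) (2,4) (3,1) (2,0) [ray(0,1) blocked at (4,4); ray(-1,0) blocked at (3,2); ray(-1,-1) blocked at (2,0)]
  BR@(4,4): attacks (4,3) (4,2) (3,4) (2,4) (1,4) (0,4) [ray(0,-1) blocked at (4,2)]
B attacks (4,4): yes

Answer: yes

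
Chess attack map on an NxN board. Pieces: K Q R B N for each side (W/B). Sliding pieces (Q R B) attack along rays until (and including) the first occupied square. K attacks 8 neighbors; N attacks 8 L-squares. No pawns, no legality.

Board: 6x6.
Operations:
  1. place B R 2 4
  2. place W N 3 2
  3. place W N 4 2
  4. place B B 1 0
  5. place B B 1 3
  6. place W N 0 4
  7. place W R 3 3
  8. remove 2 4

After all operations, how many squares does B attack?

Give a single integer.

Answer: 10

Derivation:
Op 1: place BR@(2,4)
Op 2: place WN@(3,2)
Op 3: place WN@(4,2)
Op 4: place BB@(1,0)
Op 5: place BB@(1,3)
Op 6: place WN@(0,4)
Op 7: place WR@(3,3)
Op 8: remove (2,4)
Per-piece attacks for B:
  BB@(1,0): attacks (2,1) (3,2) (0,1) [ray(1,1) blocked at (3,2)]
  BB@(1,3): attacks (2,4) (3,5) (2,2) (3,1) (4,0) (0,4) (0,2) [ray(-1,1) blocked at (0,4)]
Union (10 distinct): (0,1) (0,2) (0,4) (2,1) (2,2) (2,4) (3,1) (3,2) (3,5) (4,0)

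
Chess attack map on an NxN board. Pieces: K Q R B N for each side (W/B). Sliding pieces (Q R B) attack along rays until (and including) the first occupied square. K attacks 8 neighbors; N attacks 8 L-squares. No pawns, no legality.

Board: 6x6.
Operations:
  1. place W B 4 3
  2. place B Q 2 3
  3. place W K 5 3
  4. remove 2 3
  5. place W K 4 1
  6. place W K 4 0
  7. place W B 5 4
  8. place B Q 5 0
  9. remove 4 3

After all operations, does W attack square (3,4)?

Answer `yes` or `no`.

Answer: no

Derivation:
Op 1: place WB@(4,3)
Op 2: place BQ@(2,3)
Op 3: place WK@(5,3)
Op 4: remove (2,3)
Op 5: place WK@(4,1)
Op 6: place WK@(4,0)
Op 7: place WB@(5,4)
Op 8: place BQ@(5,0)
Op 9: remove (4,3)
Per-piece attacks for W:
  WK@(4,0): attacks (4,1) (5,0) (3,0) (5,1) (3,1)
  WK@(4,1): attacks (4,2) (4,0) (5,1) (3,1) (5,2) (5,0) (3,2) (3,0)
  WK@(5,3): attacks (5,4) (5,2) (4,3) (4,4) (4,2)
  WB@(5,4): attacks (4,5) (4,3) (3,2) (2,1) (1,0)
W attacks (3,4): no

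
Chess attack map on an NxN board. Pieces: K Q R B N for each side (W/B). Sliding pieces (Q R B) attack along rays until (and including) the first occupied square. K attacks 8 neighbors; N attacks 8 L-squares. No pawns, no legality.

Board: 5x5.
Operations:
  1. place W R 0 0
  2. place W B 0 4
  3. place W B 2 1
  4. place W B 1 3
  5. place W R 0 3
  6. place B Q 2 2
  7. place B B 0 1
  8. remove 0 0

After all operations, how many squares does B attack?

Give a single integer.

Answer: 16

Derivation:
Op 1: place WR@(0,0)
Op 2: place WB@(0,4)
Op 3: place WB@(2,1)
Op 4: place WB@(1,3)
Op 5: place WR@(0,3)
Op 6: place BQ@(2,2)
Op 7: place BB@(0,1)
Op 8: remove (0,0)
Per-piece attacks for B:
  BB@(0,1): attacks (1,2) (2,3) (3,4) (1,0)
  BQ@(2,2): attacks (2,3) (2,4) (2,1) (3,2) (4,2) (1,2) (0,2) (3,3) (4,4) (3,1) (4,0) (1,3) (1,1) (0,0) [ray(0,-1) blocked at (2,1); ray(-1,1) blocked at (1,3)]
Union (16 distinct): (0,0) (0,2) (1,0) (1,1) (1,2) (1,3) (2,1) (2,3) (2,4) (3,1) (3,2) (3,3) (3,4) (4,0) (4,2) (4,4)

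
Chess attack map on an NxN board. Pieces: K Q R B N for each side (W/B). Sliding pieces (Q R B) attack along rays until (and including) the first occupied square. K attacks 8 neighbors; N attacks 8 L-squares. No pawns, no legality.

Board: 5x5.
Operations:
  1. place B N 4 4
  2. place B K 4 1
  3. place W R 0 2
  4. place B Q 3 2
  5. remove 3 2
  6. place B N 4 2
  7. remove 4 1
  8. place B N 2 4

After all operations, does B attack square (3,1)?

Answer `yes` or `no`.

Answer: no

Derivation:
Op 1: place BN@(4,4)
Op 2: place BK@(4,1)
Op 3: place WR@(0,2)
Op 4: place BQ@(3,2)
Op 5: remove (3,2)
Op 6: place BN@(4,2)
Op 7: remove (4,1)
Op 8: place BN@(2,4)
Per-piece attacks for B:
  BN@(2,4): attacks (3,2) (4,3) (1,2) (0,3)
  BN@(4,2): attacks (3,4) (2,3) (3,0) (2,1)
  BN@(4,4): attacks (3,2) (2,3)
B attacks (3,1): no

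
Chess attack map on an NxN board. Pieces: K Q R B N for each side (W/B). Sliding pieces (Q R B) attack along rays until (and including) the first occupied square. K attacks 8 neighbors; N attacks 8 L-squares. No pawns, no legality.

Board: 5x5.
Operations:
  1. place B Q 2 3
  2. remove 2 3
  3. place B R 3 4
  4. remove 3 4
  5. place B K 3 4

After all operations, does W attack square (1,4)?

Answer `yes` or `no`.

Op 1: place BQ@(2,3)
Op 2: remove (2,3)
Op 3: place BR@(3,4)
Op 4: remove (3,4)
Op 5: place BK@(3,4)
Per-piece attacks for W:
W attacks (1,4): no

Answer: no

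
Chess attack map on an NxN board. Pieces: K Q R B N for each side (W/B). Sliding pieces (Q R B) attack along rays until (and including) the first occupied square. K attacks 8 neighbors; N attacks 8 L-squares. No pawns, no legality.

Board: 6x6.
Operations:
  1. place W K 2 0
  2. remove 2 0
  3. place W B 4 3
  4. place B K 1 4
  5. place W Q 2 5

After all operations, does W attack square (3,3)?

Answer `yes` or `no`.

Answer: no

Derivation:
Op 1: place WK@(2,0)
Op 2: remove (2,0)
Op 3: place WB@(4,3)
Op 4: place BK@(1,4)
Op 5: place WQ@(2,5)
Per-piece attacks for W:
  WQ@(2,5): attacks (2,4) (2,3) (2,2) (2,1) (2,0) (3,5) (4,5) (5,5) (1,5) (0,5) (3,4) (4,3) (1,4) [ray(1,-1) blocked at (4,3); ray(-1,-1) blocked at (1,4)]
  WB@(4,3): attacks (5,4) (5,2) (3,4) (2,5) (3,2) (2,1) (1,0) [ray(-1,1) blocked at (2,5)]
W attacks (3,3): no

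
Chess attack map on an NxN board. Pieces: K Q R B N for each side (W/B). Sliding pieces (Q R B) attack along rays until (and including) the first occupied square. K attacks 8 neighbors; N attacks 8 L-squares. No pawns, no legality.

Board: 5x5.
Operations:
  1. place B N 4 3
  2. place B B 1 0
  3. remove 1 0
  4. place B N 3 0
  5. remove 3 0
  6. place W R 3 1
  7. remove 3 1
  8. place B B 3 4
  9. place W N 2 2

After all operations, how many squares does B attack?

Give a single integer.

Op 1: place BN@(4,3)
Op 2: place BB@(1,0)
Op 3: remove (1,0)
Op 4: place BN@(3,0)
Op 5: remove (3,0)
Op 6: place WR@(3,1)
Op 7: remove (3,1)
Op 8: place BB@(3,4)
Op 9: place WN@(2,2)
Per-piece attacks for B:
  BB@(3,4): attacks (4,3) (2,3) (1,2) (0,1) [ray(1,-1) blocked at (4,3)]
  BN@(4,3): attacks (2,4) (3,1) (2,2)
Union (7 distinct): (0,1) (1,2) (2,2) (2,3) (2,4) (3,1) (4,3)

Answer: 7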